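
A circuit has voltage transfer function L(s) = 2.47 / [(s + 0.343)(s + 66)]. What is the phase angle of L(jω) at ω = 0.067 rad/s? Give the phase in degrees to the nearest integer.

-11°

∠(j0.067 + 0.343) = arctan(0.067/0.343) = 11.05°
∠(j0.067 + 66) = arctan(0.067/66) = 0.06°
∠L(j0.067) = − (11.05° + 0.06°) = -11.11°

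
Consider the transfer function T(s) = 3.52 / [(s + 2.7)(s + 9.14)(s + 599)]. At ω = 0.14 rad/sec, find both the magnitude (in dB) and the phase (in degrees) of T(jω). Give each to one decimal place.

|T| = -72.5 dB, ∠T = -3.9°

|j0.14 + 2.7| = √(0.14² + 2.7²) = 2.704
|j0.14 + 9.14| = √(0.14² + 9.14²) = 9.141
|j0.14 + 599| = √(0.14² + 599²) = 599
|T(j0.14)| = 3.52 / (2.704 × 9.141 × 599) = 0.00023778
20 log₁₀(0.00023778) = -72.48 dB
∠(j0.14 + 2.7) = arctan(0.14/2.7) = 2.97°
∠(j0.14 + 9.14) = arctan(0.14/9.14) = 0.88°
∠(j0.14 + 599) = arctan(0.14/599) = 0.01°
∠T(j0.14) = − (2.97° + 0.88° + 0.01°) = -3.86°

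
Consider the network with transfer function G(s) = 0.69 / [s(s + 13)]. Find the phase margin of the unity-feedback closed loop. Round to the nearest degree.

Gain crossover: |G(jω)| = 1 at ω ≈ 0.0531 rad/s.
∠G(j0.0531) = −90° − arctan(0.0531/13) ≈ -90.23°
PM = 180° + (-90.23°) = 89.77°

90°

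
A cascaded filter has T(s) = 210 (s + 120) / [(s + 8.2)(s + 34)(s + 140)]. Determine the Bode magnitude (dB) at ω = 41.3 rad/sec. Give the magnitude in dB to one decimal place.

-21.8 dB

|j41.3 + 120| = √(41.3² + 120²) = 126.9
|j41.3 + 8.2| = √(41.3² + 8.2²) = 42.11
|j41.3 + 34| = √(41.3² + 34²) = 53.49
|j41.3 + 140| = √(41.3² + 140²) = 146
|T(j41.3)| = 210 × 126.9 / (42.11 × 53.49 × 146) = 0.08106
20 log₁₀(0.08106) = -21.82 dB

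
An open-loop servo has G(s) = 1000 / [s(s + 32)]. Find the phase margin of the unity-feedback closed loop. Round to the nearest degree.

Gain crossover: |G(jω)| = 1 at ω ≈ 24.7 rad s⁻¹.
∠G(j24.7) = −90° − arctan(24.7/32) ≈ -127.69°
PM = 180° + (-127.69°) = 52.31°

52°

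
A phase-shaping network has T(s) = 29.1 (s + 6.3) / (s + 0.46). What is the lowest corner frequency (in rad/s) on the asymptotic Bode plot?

Break frequencies occur at each pole and zero magnitude: 0.46 rad/s, 6.3 rad/s.
The lowest is 0.46 rad/s.

0.46 rad/s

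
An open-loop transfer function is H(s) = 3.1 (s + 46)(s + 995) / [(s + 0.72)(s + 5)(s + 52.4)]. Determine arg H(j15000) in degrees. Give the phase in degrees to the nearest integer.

-94°

∠(j15000 + 46) = arctan(15000/46) = 89.82°
∠(j15000 + 995) = arctan(15000/995) = 86.20°
∠(j15000 + 0.72) = arctan(15000/0.72) = 90.00°
∠(j15000 + 5) = arctan(15000/5) = 89.98°
∠(j15000 + 52.4) = arctan(15000/52.4) = 89.80°
∠H(j15000) = 89.82° + 86.20° − (90.00° + 89.98° + 89.80°) = -93.75°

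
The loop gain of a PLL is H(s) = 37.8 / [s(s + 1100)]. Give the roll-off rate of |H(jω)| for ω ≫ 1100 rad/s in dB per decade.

With 0 zeros and 2 poles, the high-frequency asymptotic slope is 20 × (0 − 2) = -40 dB/decade.

-40 dB/decade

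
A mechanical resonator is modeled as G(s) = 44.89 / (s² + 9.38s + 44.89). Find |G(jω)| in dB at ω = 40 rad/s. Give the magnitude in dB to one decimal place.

|(j40)² + 9.38(j40) + 44.89| = |-1555.1 + j375.2| = 1600
|G(j40)| = 44.89 / 1600 = 0.028061
20 log₁₀(0.028061) = -31.04 dB

-31.0 dB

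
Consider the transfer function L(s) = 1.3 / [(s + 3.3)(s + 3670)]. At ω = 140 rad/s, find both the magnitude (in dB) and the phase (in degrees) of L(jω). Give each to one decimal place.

|j140 + 3.3| = √(140² + 3.3²) = 140
|j140 + 3670| = √(140² + 3670²) = 3673
|L(j140)| = 1.3 / (140 × 3673) = 2.5276e-06
20 log₁₀(2.5276e-06) = -111.95 dB
∠(j140 + 3.3) = arctan(140/3.3) = 88.65°
∠(j140 + 3670) = arctan(140/3670) = 2.18°
∠L(j140) = − (88.65° + 2.18°) = -90.83°

|L| = -111.9 dB, ∠L = -90.8°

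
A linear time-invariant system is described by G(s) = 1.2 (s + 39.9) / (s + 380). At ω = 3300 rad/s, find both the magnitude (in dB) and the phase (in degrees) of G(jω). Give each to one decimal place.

|G| = 1.5 dB, ∠G = 5.9°

|j3300 + 39.9| = √(3300² + 39.9²) = 3300
|j3300 + 380| = √(3300² + 380²) = 3322
|G(j3300)| = 1.2 × 3300 / 3322 = 1.1922
20 log₁₀(1.1922) = 1.53 dB
∠(j3300 + 39.9) = arctan(3300/39.9) = 89.31°
∠(j3300 + 380) = arctan(3300/380) = 83.43°
∠G(j3300) = 89.31° − 83.43° = 5.88°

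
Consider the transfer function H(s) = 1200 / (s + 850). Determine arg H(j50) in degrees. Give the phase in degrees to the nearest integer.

-3 deg

∠(j50 + 850) = arctan(50/850) = 3.37°
∠H(j50) = −3.37° = -3.37°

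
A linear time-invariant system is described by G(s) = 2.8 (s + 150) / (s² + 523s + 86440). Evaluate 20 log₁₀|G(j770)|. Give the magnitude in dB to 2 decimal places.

-49.38 dB

|j770 + 150| = √(770² + 150²) = 784.5
|(j770)² + 523(j770) + 86440| = |-5.0646e+05 + j4.0271e+05| = 6.471e+05
|G(j770)| = 2.8 × 784.5 / 6.471e+05 = 0.0033947
20 log₁₀(0.0033947) = -49.384 dB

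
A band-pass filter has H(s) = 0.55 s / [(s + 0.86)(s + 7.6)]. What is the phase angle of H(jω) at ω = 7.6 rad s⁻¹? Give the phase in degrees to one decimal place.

-38.5°

∠(j7.6) = 90.00°
∠(j7.6 + 0.86) = arctan(7.6/0.86) = 83.54°
∠(j7.6 + 7.6) = arctan(7.6/7.6) = 45.00°
∠H(j7.6) = 90.00° − (83.54° + 45.00°) = -38.54°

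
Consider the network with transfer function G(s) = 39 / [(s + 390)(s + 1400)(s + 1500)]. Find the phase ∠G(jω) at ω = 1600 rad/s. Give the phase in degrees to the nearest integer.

-172°

∠(j1600 + 390) = arctan(1600/390) = 76.30°
∠(j1600 + 1400) = arctan(1600/1400) = 48.81°
∠(j1600 + 1500) = arctan(1600/1500) = 46.85°
∠G(j1600) = − (76.30° + 48.81° + 46.85°) = -171.96°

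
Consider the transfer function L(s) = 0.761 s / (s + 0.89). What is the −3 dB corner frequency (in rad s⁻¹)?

For a single-pole high-pass, the −3 dB point is at the pole: ω = 0.89 rad s⁻¹.

0.89 rad s⁻¹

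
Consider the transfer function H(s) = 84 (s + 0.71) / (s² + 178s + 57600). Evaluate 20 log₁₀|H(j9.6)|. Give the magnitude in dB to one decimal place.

|j9.6 + 0.71| = √(9.6² + 0.71²) = 9.626
|(j9.6)² + 178(j9.6) + 57600| = |57508 + j1708.8| = 5.753e+04
|H(j9.6)| = 84 × 9.626 / 5.753e+04 = 0.014055
20 log₁₀(0.014055) = -37.04 dB

-37.0 dB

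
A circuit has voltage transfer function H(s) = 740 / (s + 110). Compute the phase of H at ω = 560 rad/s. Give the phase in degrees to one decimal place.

-78.9 deg

∠(j560 + 110) = arctan(560/110) = 78.89°
∠H(j560) = −78.89° = -78.89°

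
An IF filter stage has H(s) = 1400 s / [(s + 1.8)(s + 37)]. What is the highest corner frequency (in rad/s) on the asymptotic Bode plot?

37 rad/s

Break frequencies occur at each pole and zero magnitude: 1.8 rad/s, 37 rad/s.
The highest is 37 rad/s.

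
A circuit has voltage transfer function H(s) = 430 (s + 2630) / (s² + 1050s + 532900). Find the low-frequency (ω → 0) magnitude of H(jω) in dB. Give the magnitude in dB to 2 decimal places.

6.54 dB

H(0) = 430 × 2630 / 532900 = 2.1222
20 log₁₀(2.1222) = 6.536 dB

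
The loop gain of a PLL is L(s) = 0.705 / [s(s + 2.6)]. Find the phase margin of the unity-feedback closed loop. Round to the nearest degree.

Gain crossover: |L(jω)| = 1 at ω ≈ 0.27 rad s⁻¹.
∠L(j0.27) = −90° − arctan(0.27/2.6) ≈ -95.92°
PM = 180° + (-95.92°) = 84.08°

84°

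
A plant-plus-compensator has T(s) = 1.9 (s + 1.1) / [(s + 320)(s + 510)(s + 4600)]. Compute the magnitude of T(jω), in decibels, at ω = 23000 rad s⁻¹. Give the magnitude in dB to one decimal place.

-169.1 dB

|j23000 + 1.1| = √(23000² + 1.1²) = 2.3e+04
|j23000 + 320| = √(23000² + 320²) = 2.3e+04
|j23000 + 510| = √(23000² + 510²) = 2.301e+04
|j23000 + 4600| = √(23000² + 4600²) = 2.346e+04
|T(j23000)| = 1.9 × 2.3e+04 / (2.3e+04 × 2.301e+04 × 2.346e+04) = 3.5207e-09
20 log₁₀(3.5207e-09) = -169.07 dB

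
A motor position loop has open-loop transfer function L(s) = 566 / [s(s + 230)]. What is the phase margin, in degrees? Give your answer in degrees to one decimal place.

89.4°

Gain crossover: |L(jω)| = 1 at ω ≈ 2.46 rad/sec.
∠L(j2.46) = −90° − arctan(2.46/230) ≈ -90.61°
PM = 180° + (-90.61°) = 89.39°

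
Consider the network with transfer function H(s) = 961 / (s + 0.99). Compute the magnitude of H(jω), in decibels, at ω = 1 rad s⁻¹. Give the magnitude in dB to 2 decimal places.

56.69 dB

|j1 + 0.99| = √(1² + 0.99²) = 1.407
|H(j1)| = 961 / 1.407 = 682.94
20 log₁₀(682.94) = 56.688 dB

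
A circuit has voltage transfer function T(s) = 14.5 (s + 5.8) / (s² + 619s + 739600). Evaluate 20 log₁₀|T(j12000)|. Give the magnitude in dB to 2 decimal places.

-58.32 dB

|j12000 + 5.8| = √(12000² + 5.8²) = 1.2e+04
|(j12000)² + 619(j12000) + 739600| = |-1.4326e+08 + j7.428e+06| = 1.435e+08
|T(j12000)| = 14.5 × 1.2e+04 / 1.435e+08 = 0.0012129
20 log₁₀(0.0012129) = -58.323 dB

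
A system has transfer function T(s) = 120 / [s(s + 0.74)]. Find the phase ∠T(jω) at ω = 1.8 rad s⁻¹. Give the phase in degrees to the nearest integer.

-158°

∠(j1.8 + 0.74) = arctan(1.8/0.74) = 67.65°
∠(j1.8) = 90.00°
∠T(j1.8) = − (67.65° + 90.00°) = -157.65°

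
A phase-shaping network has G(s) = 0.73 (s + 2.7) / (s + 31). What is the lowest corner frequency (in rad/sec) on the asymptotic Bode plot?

2.7 rad/sec

Break frequencies occur at each pole and zero magnitude: 2.7 rad/sec, 31 rad/sec.
The lowest is 2.7 rad/sec.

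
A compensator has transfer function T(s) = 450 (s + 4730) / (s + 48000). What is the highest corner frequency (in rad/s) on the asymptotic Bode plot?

48000 rad/s

Break frequencies occur at each pole and zero magnitude: 4730 rad/s, 48000 rad/s.
The highest is 48000 rad/s.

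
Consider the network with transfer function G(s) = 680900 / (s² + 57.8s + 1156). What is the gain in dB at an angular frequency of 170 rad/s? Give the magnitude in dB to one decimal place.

27.3 dB

|(j170)² + 57.8(j170) + 1156| = |-27744 + j9826| = 2.943e+04
|G(j170)| = 680900 / 2.943e+04 = 23.134
20 log₁₀(23.134) = 27.29 dB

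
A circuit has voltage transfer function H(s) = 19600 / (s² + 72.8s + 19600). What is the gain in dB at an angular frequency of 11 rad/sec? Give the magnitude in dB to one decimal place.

0.0 dB

|(j11)² + 72.8(j11) + 19600| = |19479 + j800.8| = 1.95e+04
|H(j11)| = 19600 / 1.95e+04 = 1.0054
20 log₁₀(1.0054) = 0.05 dB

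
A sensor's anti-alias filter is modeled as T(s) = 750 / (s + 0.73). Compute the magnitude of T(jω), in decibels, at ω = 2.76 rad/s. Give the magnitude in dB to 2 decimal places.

|j2.76 + 0.73| = √(2.76² + 0.73²) = 2.855
|T(j2.76)| = 750 / 2.855 = 262.71
20 log₁₀(262.71) = 48.389 dB

48.39 dB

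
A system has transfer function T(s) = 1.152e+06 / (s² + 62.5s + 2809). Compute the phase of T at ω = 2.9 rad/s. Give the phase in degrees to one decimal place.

-3.7 deg

∠[(j2.9)² + 62.5(j2.9) + 2809] = ∠[2800.6 + j181.25] = 3.70°
∠T(j2.9) = −3.70° = -3.70°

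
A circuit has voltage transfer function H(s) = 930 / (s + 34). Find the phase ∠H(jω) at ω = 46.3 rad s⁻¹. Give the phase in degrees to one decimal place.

∠(j46.3 + 34) = arctan(46.3/34) = 53.71°
∠H(j46.3) = −53.71° = -53.71°

-53.7°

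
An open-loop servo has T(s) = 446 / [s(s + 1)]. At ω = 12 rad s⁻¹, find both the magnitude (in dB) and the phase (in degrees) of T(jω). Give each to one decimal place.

|T| = 9.8 dB, ∠T = -175.2°

|j12 + 1| = √(12² + 1²) = 12.04
|j12| = 12
|T(j12)| = 446 / (12.04 × 12) = 3.0865
20 log₁₀(3.0865) = 9.79 dB
∠(j12 + 1) = arctan(12/1) = 85.24°
∠(j12) = 90.00°
∠T(j12) = − (85.24° + 90.00°) = -175.24°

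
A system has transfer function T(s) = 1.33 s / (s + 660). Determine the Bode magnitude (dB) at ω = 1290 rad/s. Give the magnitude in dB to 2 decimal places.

|j1290| = 1290
|j1290 + 660| = √(1290² + 660²) = 1449
|T(j1290)| = 1.33 × 1290 / 1449 = 1.184
20 log₁₀(1.184) = 1.467 dB

1.47 dB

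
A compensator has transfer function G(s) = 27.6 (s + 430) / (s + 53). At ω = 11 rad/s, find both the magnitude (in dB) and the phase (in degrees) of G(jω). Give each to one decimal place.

|j11 + 430| = √(11² + 430²) = 430.1
|j11 + 53| = √(11² + 53²) = 54.13
|G(j11)| = 27.6 × 430.1 / 54.13 = 219.32
20 log₁₀(219.32) = 46.82 dB
∠(j11 + 430) = arctan(11/430) = 1.47°
∠(j11 + 53) = arctan(11/53) = 11.73°
∠G(j11) = 1.47° − 11.73° = -10.26°

|G| = 46.8 dB, ∠G = -10.3°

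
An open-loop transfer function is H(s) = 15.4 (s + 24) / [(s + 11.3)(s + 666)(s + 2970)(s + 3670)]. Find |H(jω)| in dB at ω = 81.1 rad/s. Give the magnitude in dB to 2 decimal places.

-173.26 dB

|j81.1 + 24| = √(81.1² + 24²) = 84.58
|j81.1 + 11.3| = √(81.1² + 11.3²) = 81.88
|j81.1 + 666| = √(81.1² + 666²) = 670.9
|j81.1 + 2970| = √(81.1² + 2970²) = 2971
|j81.1 + 3670| = √(81.1² + 3670²) = 3671
|H(j81.1)| = 15.4 × 84.58 / (81.88 × 670.9 × 2971 × 3671) = 2.1738e-09
20 log₁₀(2.1738e-09) = -173.256 dB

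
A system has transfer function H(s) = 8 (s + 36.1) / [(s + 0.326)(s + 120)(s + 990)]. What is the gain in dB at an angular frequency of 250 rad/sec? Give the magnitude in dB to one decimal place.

-90.9 dB

|j250 + 36.1| = √(250² + 36.1²) = 252.6
|j250 + 0.326| = √(250² + 0.326²) = 250
|j250 + 120| = √(250² + 120²) = 277.3
|j250 + 990| = √(250² + 990²) = 1021
|H(j250)| = 8 × 252.6 / (250 × 277.3 × 1021) = 2.8546e-05
20 log₁₀(2.8546e-05) = -90.89 dB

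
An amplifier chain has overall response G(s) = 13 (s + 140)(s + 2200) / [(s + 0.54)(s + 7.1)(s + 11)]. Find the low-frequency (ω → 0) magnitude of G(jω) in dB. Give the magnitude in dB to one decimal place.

99.5 dB

G(0) = 13 × 140 × 2200 / (0.54 × 7.1 × 11) = 94940
20 log₁₀(94940) = 99.55 dB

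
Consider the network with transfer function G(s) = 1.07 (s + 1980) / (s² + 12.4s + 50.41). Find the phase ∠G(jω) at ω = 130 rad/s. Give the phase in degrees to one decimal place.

-170.8°

∠(j130 + 1980) = arctan(130/1980) = 3.76°
∠[(j130)² + 12.4(j130) + 50.41] = ∠[-16850 + j1612] = 174.54°
∠G(j130) = 3.76° − 174.54° = -170.78°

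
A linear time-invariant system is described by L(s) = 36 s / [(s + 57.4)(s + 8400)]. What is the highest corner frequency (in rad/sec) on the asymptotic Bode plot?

Break frequencies occur at each pole and zero magnitude: 57.4 rad/sec, 8400 rad/sec.
The highest is 8400 rad/sec.

8400 rad/sec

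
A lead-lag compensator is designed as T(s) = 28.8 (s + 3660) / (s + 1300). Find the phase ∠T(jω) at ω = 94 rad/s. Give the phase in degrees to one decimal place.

-2.7°

∠(j94 + 3660) = arctan(94/3660) = 1.47°
∠(j94 + 1300) = arctan(94/1300) = 4.14°
∠T(j94) = 1.47° − 4.14° = -2.66°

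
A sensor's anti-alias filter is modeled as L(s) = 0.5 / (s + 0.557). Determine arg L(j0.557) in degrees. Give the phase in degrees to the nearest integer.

∠(j0.557 + 0.557) = arctan(0.557/0.557) = 45.00°
∠L(j0.557) = −45.00° = -45.00°

-45°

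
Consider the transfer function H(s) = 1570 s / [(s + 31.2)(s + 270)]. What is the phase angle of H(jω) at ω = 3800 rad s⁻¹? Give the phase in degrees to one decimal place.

-85.5 deg

∠(j3800) = 90.00°
∠(j3800 + 31.2) = arctan(3800/31.2) = 89.53°
∠(j3800 + 270) = arctan(3800/270) = 85.94°
∠H(j3800) = 90.00° − (89.53° + 85.94°) = -85.47°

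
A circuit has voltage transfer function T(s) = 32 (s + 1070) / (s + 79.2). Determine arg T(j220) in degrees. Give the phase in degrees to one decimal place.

∠(j220 + 1070) = arctan(220/1070) = 11.62°
∠(j220 + 79.2) = arctan(220/79.2) = 70.20°
∠T(j220) = 11.62° − 70.20° = -58.58°

-58.6°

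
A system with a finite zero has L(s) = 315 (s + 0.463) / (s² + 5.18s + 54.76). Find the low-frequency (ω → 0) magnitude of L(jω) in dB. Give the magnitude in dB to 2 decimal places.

8.51 dB

L(0) = 315 × 0.463 / 54.76 = 2.6633
20 log₁₀(2.6633) = 8.509 dB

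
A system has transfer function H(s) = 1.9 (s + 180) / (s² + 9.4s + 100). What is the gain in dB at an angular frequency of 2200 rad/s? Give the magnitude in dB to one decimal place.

|j2200 + 180| = √(2200² + 180²) = 2207
|(j2200)² + 9.4(j2200) + 100| = |-4.8399e+06 + j20680| = 4.84e+06
|H(j2200)| = 1.9 × 2207 / 4.84e+06 = 0.00086653
20 log₁₀(0.00086653) = -61.24 dB

-61.2 dB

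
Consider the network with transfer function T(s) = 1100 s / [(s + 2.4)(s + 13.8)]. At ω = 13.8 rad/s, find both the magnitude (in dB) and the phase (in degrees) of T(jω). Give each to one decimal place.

|T| = 34.9 dB, ∠T = -35.1 deg

|j13.8| = 13.8
|j13.8 + 2.4| = √(13.8² + 2.4²) = 14.01
|j13.8 + 13.8| = √(13.8² + 13.8²) = 19.52
|T(j13.8)| = 1100 × 13.8 / (14.01 × 19.52) = 55.53
20 log₁₀(55.53) = 34.89 dB
∠(j13.8) = 90.00°
∠(j13.8 + 2.4) = arctan(13.8/2.4) = 80.13°
∠(j13.8 + 13.8) = arctan(13.8/13.8) = 45.00°
∠T(j13.8) = 90.00° − (80.13° + 45.00°) = -35.13°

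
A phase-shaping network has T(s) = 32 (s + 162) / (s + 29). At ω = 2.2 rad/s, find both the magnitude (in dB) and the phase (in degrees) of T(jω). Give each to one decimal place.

|j2.2 + 162| = √(2.2² + 162²) = 162
|j2.2 + 29| = √(2.2² + 29²) = 29.08
|T(j2.2)| = 32 × 162 / 29.08 = 178.26
20 log₁₀(178.26) = 45.02 dB
∠(j2.2 + 162) = arctan(2.2/162) = 0.78°
∠(j2.2 + 29) = arctan(2.2/29) = 4.34°
∠T(j2.2) = 0.78° − 4.34° = -3.56°

|T| = 45.0 dB, ∠T = -3.6 deg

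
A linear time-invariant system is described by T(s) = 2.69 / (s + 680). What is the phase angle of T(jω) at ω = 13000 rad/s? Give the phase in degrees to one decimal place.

-87.0 deg

∠(j13000 + 680) = arctan(13000/680) = 87.01°
∠T(j13000) = −87.01° = -87.01°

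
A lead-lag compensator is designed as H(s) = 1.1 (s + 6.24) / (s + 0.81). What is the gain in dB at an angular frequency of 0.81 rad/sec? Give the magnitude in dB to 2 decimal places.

15.62 dB

|j0.81 + 6.24| = √(0.81² + 6.24²) = 6.292
|j0.81 + 0.81| = √(0.81² + 0.81²) = 1.146
|H(j0.81)| = 1.1 × 6.292 / 1.146 = 6.0423
20 log₁₀(6.0423) = 15.624 dB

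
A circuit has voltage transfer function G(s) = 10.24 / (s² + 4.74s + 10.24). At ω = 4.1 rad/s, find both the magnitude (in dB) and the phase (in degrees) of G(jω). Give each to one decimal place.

|(j4.1)² + 4.74(j4.1) + 10.24| = |-6.57 + j19.434| = 20.51
|G(j4.1)| = 10.24 / 20.51 = 0.49916
20 log₁₀(0.49916) = -6.04 dB
∠[(j4.1)² + 4.74(j4.1) + 10.24] = ∠[-6.57 + j19.434] = 108.68°
∠G(j4.1) = −108.68° = -108.68°

|G| = -6.0 dB, ∠G = -108.7°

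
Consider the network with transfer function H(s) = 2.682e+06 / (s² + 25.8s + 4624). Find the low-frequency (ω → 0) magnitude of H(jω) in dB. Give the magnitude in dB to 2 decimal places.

H(0) = 2.682e+06 / 4624 = 580.02
20 log₁₀(580.02) = 55.269 dB

55.27 dB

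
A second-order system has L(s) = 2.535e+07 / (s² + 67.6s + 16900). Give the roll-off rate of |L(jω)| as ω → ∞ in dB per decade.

With 0 zeros and 2 poles, the high-frequency asymptotic slope is 20 × (0 − 2) = -40 dB/decade.

-40 dB/decade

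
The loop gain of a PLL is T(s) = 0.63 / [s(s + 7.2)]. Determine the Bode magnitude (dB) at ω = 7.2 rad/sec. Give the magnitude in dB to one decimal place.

|j7.2 + 7.2| = √(7.2² + 7.2²) = 10.18
|j7.2| = 7.2
|T(j7.2)| = 0.63 / (10.18 × 7.2) = 0.0085933
20 log₁₀(0.0085933) = -41.32 dB

-41.3 dB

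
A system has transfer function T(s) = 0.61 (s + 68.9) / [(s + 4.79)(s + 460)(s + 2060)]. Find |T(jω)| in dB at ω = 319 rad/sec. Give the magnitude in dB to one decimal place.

|j319 + 68.9| = √(319² + 68.9²) = 326.4
|j319 + 4.79| = √(319² + 4.79²) = 319
|j319 + 460| = √(319² + 460²) = 559.8
|j319 + 2060| = √(319² + 2060²) = 2085
|T(j319)| = 0.61 × 326.4 / (319 × 559.8 × 2085) = 5.3474e-07
20 log₁₀(5.3474e-07) = -125.44 dB

-125.4 dB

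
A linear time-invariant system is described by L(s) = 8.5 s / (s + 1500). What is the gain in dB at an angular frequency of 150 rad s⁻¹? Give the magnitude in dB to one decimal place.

-1.5 dB

|j150| = 150
|j150 + 1500| = √(150² + 1500²) = 1507
|L(j150)| = 8.5 × 150 / 1507 = 0.84578
20 log₁₀(0.84578) = -1.45 dB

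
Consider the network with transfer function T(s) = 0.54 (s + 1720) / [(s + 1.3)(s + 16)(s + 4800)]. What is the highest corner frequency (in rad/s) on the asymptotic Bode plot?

4800 rad/s

Break frequencies occur at each pole and zero magnitude: 1.3 rad/s, 16 rad/s, 1720 rad/s, 4800 rad/s.
The highest is 4800 rad/s.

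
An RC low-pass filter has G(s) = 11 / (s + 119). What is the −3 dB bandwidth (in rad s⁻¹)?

119 rad s⁻¹

For a single-pole low-pass, the −3 dB point is at the pole: ω = 119 rad s⁻¹.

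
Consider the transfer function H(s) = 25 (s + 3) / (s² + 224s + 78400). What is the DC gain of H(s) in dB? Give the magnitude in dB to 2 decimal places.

H(0) = 25 × 3 / 78400 = 0.00095663
20 log₁₀(0.00095663) = -60.385 dB

-60.39 dB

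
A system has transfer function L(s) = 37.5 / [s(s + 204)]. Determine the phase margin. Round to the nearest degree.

90 deg

Gain crossover: |L(jω)| = 1 at ω ≈ 0.184 rad/s.
∠L(j0.184) = −90° − arctan(0.184/204) ≈ -90.05°
PM = 180° + (-90.05°) = 89.95°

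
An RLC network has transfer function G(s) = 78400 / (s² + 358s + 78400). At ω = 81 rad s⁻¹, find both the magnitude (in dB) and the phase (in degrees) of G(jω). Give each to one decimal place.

|(j81)² + 358(j81) + 78400| = |71839 + j28998| = 7.747e+04
|G(j81)| = 78400 / 7.747e+04 = 1.012
20 log₁₀(1.012) = 0.10 dB
∠[(j81)² + 358(j81) + 78400] = ∠[71839 + j28998] = 21.98°
∠G(j81) = −21.98° = -21.98°

|G| = 0.1 dB, ∠G = -22.0°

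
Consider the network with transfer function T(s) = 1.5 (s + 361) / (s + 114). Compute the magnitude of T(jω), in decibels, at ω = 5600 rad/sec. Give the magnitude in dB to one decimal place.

|j5600 + 361| = √(5600² + 361²) = 5612
|j5600 + 114| = √(5600² + 114²) = 5601
|T(j5600)| = 1.5 × 5612 / 5601 = 1.5028
20 log₁₀(1.5028) = 3.54 dB

3.5 dB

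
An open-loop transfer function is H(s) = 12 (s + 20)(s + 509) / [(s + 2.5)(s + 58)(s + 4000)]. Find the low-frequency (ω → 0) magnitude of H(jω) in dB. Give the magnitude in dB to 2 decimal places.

-13.53 dB

H(0) = 12 × 20 × 509 / (2.5 × 58 × 4000) = 0.21062
20 log₁₀(0.21062) = -13.530 dB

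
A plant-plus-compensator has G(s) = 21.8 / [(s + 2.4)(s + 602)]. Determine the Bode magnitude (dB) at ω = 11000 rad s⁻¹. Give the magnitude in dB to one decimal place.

|j11000 + 2.4| = √(11000² + 2.4²) = 1.1e+04
|j11000 + 602| = √(11000² + 602²) = 1.102e+04
|G(j11000)| = 21.8 / (1.1e+04 × 1.102e+04) = 1.799e-07
20 log₁₀(1.799e-07) = -134.90 dB

-134.9 dB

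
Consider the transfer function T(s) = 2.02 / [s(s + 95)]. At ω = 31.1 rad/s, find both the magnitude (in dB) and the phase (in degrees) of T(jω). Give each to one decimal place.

|j31.1 + 95| = √(31.1² + 95²) = 99.96
|j31.1| = 31.1
|T(j31.1)| = 2.02 / (99.96 × 31.1) = 0.00064977
20 log₁₀(0.00064977) = -63.74 dB
∠(j31.1 + 95) = arctan(31.1/95) = 18.13°
∠(j31.1) = 90.00°
∠T(j31.1) = − (18.13° + 90.00°) = -108.13°

|T| = -63.7 dB, ∠T = -108.1°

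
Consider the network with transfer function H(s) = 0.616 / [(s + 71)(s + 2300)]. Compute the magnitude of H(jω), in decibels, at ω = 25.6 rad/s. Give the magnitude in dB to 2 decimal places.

-109.00 dB

|j25.6 + 71| = √(25.6² + 71²) = 75.47
|j25.6 + 2300| = √(25.6² + 2300²) = 2300
|H(j25.6)| = 0.616 / (75.47 × 2300) = 3.5484e-06
20 log₁₀(3.5484e-06) = -108.999 dB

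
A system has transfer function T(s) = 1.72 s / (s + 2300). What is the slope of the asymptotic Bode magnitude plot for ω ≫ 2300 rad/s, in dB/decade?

With 1 zero and 1 pole, the high-frequency asymptotic slope is 20 × (1 − 1) = 0 dB/decade.

0 dB/decade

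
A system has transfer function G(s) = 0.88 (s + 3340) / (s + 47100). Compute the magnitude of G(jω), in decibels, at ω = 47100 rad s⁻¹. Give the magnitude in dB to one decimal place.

-4.1 dB

|j47100 + 3340| = √(47100² + 3340²) = 4.722e+04
|j47100 + 47100| = √(47100² + 47100²) = 6.661e+04
|G(j47100)| = 0.88 × 4.722e+04 / 6.661e+04 = 0.62382
20 log₁₀(0.62382) = -4.10 dB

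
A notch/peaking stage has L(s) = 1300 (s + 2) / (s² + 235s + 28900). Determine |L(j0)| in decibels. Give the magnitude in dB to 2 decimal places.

-20.92 dB

L(0) = 1300 × 2 / 28900 = 0.089965
20 log₁₀(0.089965) = -20.918 dB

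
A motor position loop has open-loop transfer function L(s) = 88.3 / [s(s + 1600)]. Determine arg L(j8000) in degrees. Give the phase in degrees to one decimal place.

-168.7°

∠(j8000 + 1600) = arctan(8000/1600) = 78.69°
∠(j8000) = 90.00°
∠L(j8000) = − (78.69° + 90.00°) = -168.69°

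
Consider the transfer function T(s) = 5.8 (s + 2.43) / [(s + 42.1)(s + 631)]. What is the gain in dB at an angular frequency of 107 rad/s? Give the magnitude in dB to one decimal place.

|j107 + 2.43| = √(107² + 2.43²) = 107
|j107 + 42.1| = √(107² + 42.1²) = 115
|j107 + 631| = √(107² + 631²) = 640
|T(j107)| = 5.8 × 107 / (115 × 640) = 0.0084353
20 log₁₀(0.0084353) = -41.48 dB

-41.5 dB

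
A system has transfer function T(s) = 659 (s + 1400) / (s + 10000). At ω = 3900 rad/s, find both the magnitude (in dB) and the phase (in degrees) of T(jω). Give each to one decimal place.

|T| = 48.1 dB, ∠T = 48.9°

|j3900 + 1400| = √(3900² + 1400²) = 4144
|j3900 + 10000| = √(3900² + 10000²) = 1.073e+04
|T(j3900)| = 659 × 4144 / 1.073e+04 = 254.4
20 log₁₀(254.4) = 48.11 dB
∠(j3900 + 1400) = arctan(3900/1400) = 70.25°
∠(j3900 + 10000) = arctan(3900/10000) = 21.31°
∠T(j3900) = 70.25° − 21.31° = 48.95°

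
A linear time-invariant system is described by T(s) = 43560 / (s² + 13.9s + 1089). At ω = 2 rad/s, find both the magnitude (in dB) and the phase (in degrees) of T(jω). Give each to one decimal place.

|T| = 32.1 dB, ∠T = -1.5°

|(j2)² + 13.9(j2) + 1089| = |1085 + j27.8| = 1085
|T(j2)| = 43560 / 1085 = 40.134
20 log₁₀(40.134) = 32.07 dB
∠[(j2)² + 13.9(j2) + 1089] = ∠[1085 + j27.8] = 1.47°
∠T(j2) = −1.47° = -1.47°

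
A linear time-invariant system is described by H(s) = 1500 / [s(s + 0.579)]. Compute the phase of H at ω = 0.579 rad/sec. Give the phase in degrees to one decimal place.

∠(j0.579 + 0.579) = arctan(0.579/0.579) = 45.00°
∠(j0.579) = 90.00°
∠H(j0.579) = − (45.00° + 90.00°) = -135.00°

-135.0°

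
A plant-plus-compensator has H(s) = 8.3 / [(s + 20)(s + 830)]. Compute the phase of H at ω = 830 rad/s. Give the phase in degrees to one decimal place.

-133.6 deg

∠(j830 + 20) = arctan(830/20) = 88.62°
∠(j830 + 830) = arctan(830/830) = 45.00°
∠H(j830) = − (88.62° + 45.00°) = -133.62°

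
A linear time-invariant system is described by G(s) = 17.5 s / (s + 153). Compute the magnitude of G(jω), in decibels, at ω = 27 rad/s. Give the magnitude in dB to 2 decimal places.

9.66 dB

|j27| = 27
|j27 + 153| = √(27² + 153²) = 155.4
|G(j27)| = 17.5 × 27 / 155.4 = 3.0412
20 log₁₀(3.0412) = 9.661 dB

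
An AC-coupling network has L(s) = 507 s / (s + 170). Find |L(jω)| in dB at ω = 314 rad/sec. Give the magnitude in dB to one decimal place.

53.0 dB

|j314| = 314
|j314 + 170| = √(314² + 170²) = 357.1
|L(j314)| = 507 × 314 / 357.1 = 445.85
20 log₁₀(445.85) = 52.98 dB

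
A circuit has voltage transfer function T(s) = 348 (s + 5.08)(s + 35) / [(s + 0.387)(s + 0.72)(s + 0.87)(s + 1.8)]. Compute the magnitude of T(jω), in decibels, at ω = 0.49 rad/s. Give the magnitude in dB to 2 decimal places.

95.76 dB

|j0.49 + 5.08| = √(0.49² + 5.08²) = 5.104
|j0.49 + 35| = √(0.49² + 35²) = 35
|j0.49 + 0.387| = √(0.49² + 0.387²) = 0.6244
|j0.49 + 0.72| = √(0.49² + 0.72²) = 0.8709
|j0.49 + 0.87| = √(0.49² + 0.87²) = 0.9985
|j0.49 + 1.8| = √(0.49² + 1.8²) = 1.866
|T(j0.49)| = 348 × 5.104 × 35 / (0.6244 × 0.8709 × 0.9985 × 1.866) = 61374
20 log₁₀(61374) = 95.760 dB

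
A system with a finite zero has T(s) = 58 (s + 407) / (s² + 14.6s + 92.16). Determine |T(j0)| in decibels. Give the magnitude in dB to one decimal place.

48.2 dB

T(0) = 58 × 407 / 92.16 = 256.14
20 log₁₀(256.14) = 48.17 dB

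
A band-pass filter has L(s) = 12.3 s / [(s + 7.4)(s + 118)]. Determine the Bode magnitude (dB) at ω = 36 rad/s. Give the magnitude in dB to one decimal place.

-20.2 dB

|j36| = 36
|j36 + 7.4| = √(36² + 7.4²) = 36.75
|j36 + 118| = √(36² + 118²) = 123.4
|L(j36)| = 12.3 × 36 / (36.75 × 123.4) = 0.097659
20 log₁₀(0.097659) = -20.21 dB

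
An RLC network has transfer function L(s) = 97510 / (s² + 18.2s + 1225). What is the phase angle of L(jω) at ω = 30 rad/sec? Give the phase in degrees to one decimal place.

-59.2°

∠[(j30)² + 18.2(j30) + 1225] = ∠[325 + j546] = 59.24°
∠L(j30) = −59.24° = -59.24°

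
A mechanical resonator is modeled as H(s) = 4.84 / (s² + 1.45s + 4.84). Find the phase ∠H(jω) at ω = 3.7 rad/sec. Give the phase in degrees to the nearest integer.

∠[(j3.7)² + 1.45(j3.7) + 4.84] = ∠[-8.85 + j5.365] = 148.78°
∠H(j3.7) = −148.78° = -148.78°

-149°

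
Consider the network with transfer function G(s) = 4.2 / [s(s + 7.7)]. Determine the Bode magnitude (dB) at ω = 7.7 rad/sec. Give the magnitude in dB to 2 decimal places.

|j7.7 + 7.7| = √(7.7² + 7.7²) = 10.89
|j7.7| = 7.7
|G(j7.7)| = 4.2 / (10.89 × 7.7) = 0.05009
20 log₁₀(0.05009) = -26.005 dB

-26.00 dB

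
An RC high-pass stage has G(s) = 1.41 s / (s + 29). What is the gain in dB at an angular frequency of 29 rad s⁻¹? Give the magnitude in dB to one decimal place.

|j29| = 29
|j29 + 29| = √(29² + 29²) = 41.01
|G(j29)| = 1.41 × 29 / 41.01 = 0.99702
20 log₁₀(0.99702) = -0.03 dB

-0.0 dB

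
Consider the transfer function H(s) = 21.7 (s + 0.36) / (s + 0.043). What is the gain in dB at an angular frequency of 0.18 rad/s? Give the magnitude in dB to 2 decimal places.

33.48 dB

|j0.18 + 0.36| = √(0.18² + 0.36²) = 0.4025
|j0.18 + 0.043| = √(0.18² + 0.043²) = 0.1851
|H(j0.18)| = 21.7 × 0.4025 / 0.1851 = 47.195
20 log₁₀(47.195) = 33.478 dB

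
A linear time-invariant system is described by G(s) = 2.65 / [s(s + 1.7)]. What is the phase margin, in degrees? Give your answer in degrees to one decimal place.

53.6°

Gain crossover: |G(jω)| = 1 at ω ≈ 1.25 rad/s.
∠G(j1.25) = −90° − arctan(1.25/1.7) ≈ -126.42°
PM = 180° + (-126.42°) = 53.58°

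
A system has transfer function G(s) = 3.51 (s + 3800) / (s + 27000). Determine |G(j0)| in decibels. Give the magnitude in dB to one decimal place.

G(0) = 3.51 × 3800 / 27000 = 0.494
20 log₁₀(0.494) = -6.13 dB

-6.1 dB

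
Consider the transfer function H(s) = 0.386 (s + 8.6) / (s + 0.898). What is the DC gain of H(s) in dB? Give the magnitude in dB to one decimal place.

11.4 dB

H(0) = 0.386 × 8.6 / 0.898 = 3.6967
20 log₁₀(3.6967) = 11.36 dB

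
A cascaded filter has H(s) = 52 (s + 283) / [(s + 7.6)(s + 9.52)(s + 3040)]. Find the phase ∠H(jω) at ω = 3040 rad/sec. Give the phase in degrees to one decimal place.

∠(j3040 + 283) = arctan(3040/283) = 84.68°
∠(j3040 + 7.6) = arctan(3040/7.6) = 89.86°
∠(j3040 + 9.52) = arctan(3040/9.52) = 89.82°
∠(j3040 + 3040) = arctan(3040/3040) = 45.00°
∠H(j3040) = 84.68° − (89.86° + 89.82° + 45.00°) = -140.00°

-140.0°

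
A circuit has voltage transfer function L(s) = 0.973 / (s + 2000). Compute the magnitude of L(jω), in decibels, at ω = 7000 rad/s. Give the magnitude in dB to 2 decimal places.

|j7000 + 2000| = √(7000² + 2000²) = 7280
|L(j7000)| = 0.973 / 7280 = 0.00013365
20 log₁₀(0.00013365) = -77.481 dB

-77.48 dB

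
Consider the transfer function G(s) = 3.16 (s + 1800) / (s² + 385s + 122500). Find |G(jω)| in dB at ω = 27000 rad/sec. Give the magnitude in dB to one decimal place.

-78.6 dB

|j27000 + 1800| = √(27000² + 1800²) = 2.706e+04
|(j27000)² + 385(j27000) + 122500| = |-7.2888e+08 + j1.0395e+07| = 7.29e+08
|G(j27000)| = 3.16 × 2.706e+04 / 7.29e+08 = 0.0001173
20 log₁₀(0.0001173) = -78.61 dB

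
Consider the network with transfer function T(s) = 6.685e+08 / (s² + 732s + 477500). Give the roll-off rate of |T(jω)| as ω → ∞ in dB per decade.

-40 dB/decade

With 0 zeros and 2 poles, the high-frequency asymptotic slope is 20 × (0 − 2) = -40 dB/decade.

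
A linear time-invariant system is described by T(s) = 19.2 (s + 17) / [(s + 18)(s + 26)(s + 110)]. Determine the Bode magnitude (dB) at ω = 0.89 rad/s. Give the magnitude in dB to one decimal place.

-44.0 dB

|j0.89 + 17| = √(0.89² + 17²) = 17.02
|j0.89 + 18| = √(0.89² + 18²) = 18.02
|j0.89 + 26| = √(0.89² + 26²) = 26.02
|j0.89 + 110| = √(0.89² + 110²) = 110
|T(j0.89)| = 19.2 × 17.02 / (18.02 × 26.02 × 110) = 0.0063373
20 log₁₀(0.0063373) = -43.96 dB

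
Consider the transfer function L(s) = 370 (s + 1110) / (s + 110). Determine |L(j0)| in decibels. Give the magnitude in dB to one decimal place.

L(0) = 370 × 1110 / 110 = 3733.6
20 log₁₀(3733.6) = 71.44 dB

71.4 dB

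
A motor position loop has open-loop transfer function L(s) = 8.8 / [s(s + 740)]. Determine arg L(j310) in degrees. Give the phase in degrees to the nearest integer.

∠(j310 + 740) = arctan(310/740) = 22.73°
∠(j310) = 90.00°
∠L(j310) = − (22.73° + 90.00°) = -112.73°

-113°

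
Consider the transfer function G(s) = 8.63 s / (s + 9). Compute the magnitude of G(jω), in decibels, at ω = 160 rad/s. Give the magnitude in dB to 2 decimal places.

|j160| = 160
|j160 + 9| = √(160² + 9²) = 160.3
|G(j160)| = 8.63 × 160 / 160.3 = 8.6164
20 log₁₀(8.6164) = 18.706 dB

18.71 dB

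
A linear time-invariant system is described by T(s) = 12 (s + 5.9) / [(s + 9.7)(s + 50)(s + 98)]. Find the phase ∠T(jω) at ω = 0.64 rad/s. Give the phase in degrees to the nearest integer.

1°

∠(j0.64 + 5.9) = arctan(0.64/5.9) = 6.19°
∠(j0.64 + 9.7) = arctan(0.64/9.7) = 3.77°
∠(j0.64 + 50) = arctan(0.64/50) = 0.73°
∠(j0.64 + 98) = arctan(0.64/98) = 0.37°
∠T(j0.64) = 6.19° − (3.77° + 0.73° + 0.37°) = 1.31°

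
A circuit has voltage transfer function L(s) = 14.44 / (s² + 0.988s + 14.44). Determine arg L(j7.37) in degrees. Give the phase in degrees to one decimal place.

∠[(j7.37)² + 0.988(j7.37) + 14.44] = ∠[-39.877 + j7.2816] = 169.65°
∠L(j7.37) = −169.65° = -169.65°

-169.7°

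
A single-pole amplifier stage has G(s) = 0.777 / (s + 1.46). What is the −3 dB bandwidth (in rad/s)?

For a single-pole low-pass, the −3 dB point is at the pole: ω = 1.46 rad/s.

1.46 rad/s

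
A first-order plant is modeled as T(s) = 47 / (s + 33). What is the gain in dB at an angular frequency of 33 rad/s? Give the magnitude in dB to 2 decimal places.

0.06 dB

|j33 + 33| = √(33² + 33²) = 46.67
|T(j33)| = 47 / 46.67 = 1.0071
20 log₁₀(1.0071) = 0.061 dB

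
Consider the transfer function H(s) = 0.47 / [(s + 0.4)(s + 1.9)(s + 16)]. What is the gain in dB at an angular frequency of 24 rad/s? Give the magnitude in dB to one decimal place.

|j24 + 0.4| = √(24² + 0.4²) = 24
|j24 + 1.9| = √(24² + 1.9²) = 24.08
|j24 + 16| = √(24² + 16²) = 28.84
|H(j24)| = 0.47 / (24 × 24.08 × 28.84) = 2.8197e-05
20 log₁₀(2.8197e-05) = -91.00 dB

-91.0 dB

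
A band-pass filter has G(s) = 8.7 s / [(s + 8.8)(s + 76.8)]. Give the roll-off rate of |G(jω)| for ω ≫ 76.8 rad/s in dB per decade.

-20 dB/decade

With 1 zero and 2 poles, the high-frequency asymptotic slope is 20 × (1 − 2) = -20 dB/decade.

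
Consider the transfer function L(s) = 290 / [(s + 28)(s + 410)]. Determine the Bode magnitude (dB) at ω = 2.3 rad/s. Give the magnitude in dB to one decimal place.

|j2.3 + 28| = √(2.3² + 28²) = 28.09
|j2.3 + 410| = √(2.3² + 410²) = 410
|L(j2.3)| = 290 / (28.09 × 410) = 0.025176
20 log₁₀(0.025176) = -31.98 dB

-32.0 dB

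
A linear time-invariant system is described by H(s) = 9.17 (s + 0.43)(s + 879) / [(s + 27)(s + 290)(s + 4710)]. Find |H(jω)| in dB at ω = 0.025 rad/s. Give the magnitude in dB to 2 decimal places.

-80.52 dB

|j0.025 + 0.43| = √(0.025² + 0.43²) = 0.4307
|j0.025 + 879| = √(0.025² + 879²) = 879
|j0.025 + 27| = √(0.025² + 27²) = 27
|j0.025 + 290| = √(0.025² + 290²) = 290
|j0.025 + 4710| = √(0.025² + 4710²) = 4710
|H(j0.025)| = 9.17 × 0.4307 × 879 / (27 × 290 × 4710) = 9.4141e-05
20 log₁₀(9.4141e-05) = -80.524 dB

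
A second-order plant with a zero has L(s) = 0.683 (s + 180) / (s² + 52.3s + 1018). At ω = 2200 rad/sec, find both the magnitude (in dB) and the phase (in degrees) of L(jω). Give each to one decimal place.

|j2200 + 180| = √(2200² + 180²) = 2207
|(j2200)² + 52.3(j2200) + 1018| = |-4.839e+06 + j1.1506e+05| = 4.84e+06
|L(j2200)| = 0.683 × 2207 / 4.84e+06 = 0.00031147
20 log₁₀(0.00031147) = -70.13 dB
∠(j2200 + 180) = arctan(2200/180) = 85.32°
∠[(j2200)² + 52.3(j2200) + 1018] = ∠[-4.839e+06 + j1.1506e+05] = 178.64°
∠L(j2200) = 85.32° − 178.64° = -93.32°

|L| = -70.1 dB, ∠L = -93.3°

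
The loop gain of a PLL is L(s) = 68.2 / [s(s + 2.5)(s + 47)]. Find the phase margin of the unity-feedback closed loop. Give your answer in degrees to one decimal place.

Gain crossover: |L(jω)| = 1 at ω ≈ 0.566 rad/sec.
∠L(j0.566) = −90° − arctan(0.566/2.5) − arctan(0.566/47) ≈ -103.45°
PM = 180° + (-103.45°) = 76.55°

76.6°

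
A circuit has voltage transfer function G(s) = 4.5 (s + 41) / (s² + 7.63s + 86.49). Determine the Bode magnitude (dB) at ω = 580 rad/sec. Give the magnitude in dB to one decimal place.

|j580 + 41| = √(580² + 41²) = 581.4
|(j580)² + 7.63(j580) + 86.49| = |-3.3631e+05 + j4425.4| = 3.363e+05
|G(j580)| = 4.5 × 581.4 / 3.363e+05 = 0.0077793
20 log₁₀(0.0077793) = -42.18 dB

-42.2 dB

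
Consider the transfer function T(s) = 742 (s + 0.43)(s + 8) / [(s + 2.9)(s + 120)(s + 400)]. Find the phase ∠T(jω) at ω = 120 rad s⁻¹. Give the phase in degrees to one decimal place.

∠(j120 + 0.43) = arctan(120/0.43) = 89.79°
∠(j120 + 8) = arctan(120/8) = 86.19°
∠(j120 + 2.9) = arctan(120/2.9) = 88.62°
∠(j120 + 120) = arctan(120/120) = 45.00°
∠(j120 + 400) = arctan(120/400) = 16.70°
∠T(j120) = 89.79° + 86.19° − (88.62° + 45.00° + 16.70°) = 25.67°

25.7°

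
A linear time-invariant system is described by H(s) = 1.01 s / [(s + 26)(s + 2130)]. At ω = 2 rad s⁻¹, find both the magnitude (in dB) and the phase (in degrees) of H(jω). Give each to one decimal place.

|j2| = 2
|j2 + 26| = √(2² + 26²) = 26.08
|j2 + 2130| = √(2² + 2130²) = 2130
|H(j2)| = 1.01 × 2 / (26.08 × 2130) = 3.6368e-05
20 log₁₀(3.6368e-05) = -88.79 dB
∠(j2) = 90.00°
∠(j2 + 26) = arctan(2/26) = 4.40°
∠(j2 + 2130) = arctan(2/2130) = 0.05°
∠H(j2) = 90.00° − (4.40° + 0.05°) = 85.55°

|H| = -88.8 dB, ∠H = 85.5°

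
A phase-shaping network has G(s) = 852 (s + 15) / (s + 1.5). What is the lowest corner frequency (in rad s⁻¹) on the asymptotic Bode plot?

1.5 rad s⁻¹

Break frequencies occur at each pole and zero magnitude: 1.5 rad s⁻¹, 15 rad s⁻¹.
The lowest is 1.5 rad s⁻¹.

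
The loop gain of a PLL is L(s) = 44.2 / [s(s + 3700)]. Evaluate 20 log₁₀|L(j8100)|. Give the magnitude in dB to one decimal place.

-124.3 dB

|j8100 + 3700| = √(8100² + 3700²) = 8905
|j8100| = 8100
|L(j8100)| = 44.2 / (8905 × 8100) = 6.1277e-07
20 log₁₀(6.1277e-07) = -124.25 dB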